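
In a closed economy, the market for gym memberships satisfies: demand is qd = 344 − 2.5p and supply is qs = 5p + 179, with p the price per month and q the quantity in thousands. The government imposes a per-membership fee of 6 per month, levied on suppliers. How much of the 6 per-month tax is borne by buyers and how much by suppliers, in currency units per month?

Before the tax: set 344 − 2.5p = 5p + 179 → p* = 22, q* = 289.
With the tax collected from suppliers, supply shifts: qs = 5(p − 6) + 179.
Solving gives q = 279 with buyers paying 26 and suppliers receiving 20 (the 6 wedge).
Burden on buyers: 4; on suppliers: 2. (They sum to 6.)

Buyers bear 4 per month; suppliers bear 2 per month.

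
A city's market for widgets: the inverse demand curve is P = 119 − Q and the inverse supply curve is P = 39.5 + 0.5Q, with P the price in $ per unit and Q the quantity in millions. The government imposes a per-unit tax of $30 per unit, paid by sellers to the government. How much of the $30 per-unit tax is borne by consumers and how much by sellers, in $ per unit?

Consumers bear $20 per unit; sellers bear $10 per unit.

Rewrite in direct form: Qd = 119 − P and Qs = 2P − 79.
Without the tax, 119 − P = 2P − 79 gives 3P = 198, so P* = $66 and Q* = 53.
With the tax collected from sellers, supply shifts: Qs = 2(P − 30) − 79.
New equilibrium: consumers pay $86, sellers receive $56, Q = 33. (Wedge: Pb − Ps = 30.)
Burden on consumers: $20; on sellers: $10. (They sum to $30.)
The less price-elastic side of the market bears the larger share of a per-unit tax.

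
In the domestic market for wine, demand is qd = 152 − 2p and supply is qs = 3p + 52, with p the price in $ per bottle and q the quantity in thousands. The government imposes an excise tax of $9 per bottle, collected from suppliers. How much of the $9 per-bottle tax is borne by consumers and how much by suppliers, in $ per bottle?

Before the tax: set 152 − 2p = 3p + 52 → p* = $20, q* = 112.
With the tax collected from suppliers, supply shifts: qs = 3(p − 9) + 52.
New equilibrium: consumers pay $25.4, suppliers receive $16.4, q = 101.2. (Wedge: pb − ps = 9.)
Burden on consumers: $5.4; on suppliers: $3.6. (They sum to $9.)
The less price-elastic side of the market bears the larger share of a per-unit tax.

Consumers bear $5.4 per bottle; suppliers bear $3.6 per bottle.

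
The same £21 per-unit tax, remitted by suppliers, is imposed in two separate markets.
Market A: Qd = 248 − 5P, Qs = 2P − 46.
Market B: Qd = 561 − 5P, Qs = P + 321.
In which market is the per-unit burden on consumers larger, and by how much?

Market A, by £2.5.

Market A: pre-tax P* = £42, Q* = 38; post-tax Q = 8; per-unit burden on consumers = £6.
Market B: pre-tax P* = £40, Q* = 361; post-tax Q = 343.5; per-unit burden on consumers = £3.5.
Difference: £6 vs £3.5 → market A is larger by £2.5.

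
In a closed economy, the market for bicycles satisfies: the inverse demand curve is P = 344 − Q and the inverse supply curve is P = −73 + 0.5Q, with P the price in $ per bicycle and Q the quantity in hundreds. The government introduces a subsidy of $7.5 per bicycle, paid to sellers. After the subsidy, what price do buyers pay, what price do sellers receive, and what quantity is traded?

Buyers pay $61; sellers receive $68.5; quantity = 283.

Rewrite in direct form: Qd = 344 − P and Qs = 2P + 146.
Without the subsidy, 344 − P = 2P + 146 gives 3P = 198, so P* = $66 and Q* = 278.
With a per-unit subsidy paid to sellers, each receives P + 7.5 per unit sold, so supply becomes Qs = 2(P + 7.5) + 146.
Solving gives Q = 283 with buyers paying $61 and sellers receiving $68.5 (the $7.5 wedge).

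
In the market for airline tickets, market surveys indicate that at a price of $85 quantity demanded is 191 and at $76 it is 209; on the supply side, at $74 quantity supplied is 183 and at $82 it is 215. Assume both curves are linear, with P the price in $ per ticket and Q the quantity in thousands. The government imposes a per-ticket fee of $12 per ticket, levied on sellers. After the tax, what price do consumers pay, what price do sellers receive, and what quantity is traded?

Demand slope: (209 − 191)/(76 − 85) = -2, so Qd = 361 − 2P.
Supply slope: (215 − 183)/(82 − 74) = 4, so Qs = 4P − 113.
Before the tax: set 361 − 2P = 4P − 113 → P* = $79, Q* = 203.
With the tax collected from sellers, supply shifts: Qs = 4(P − 12) − 113.
New equilibrium: consumers pay $87, sellers receive $75, Q = 187. (Wedge: Pb − Ps = 12.)

Consumers pay $87; sellers receive $75; quantity = 187.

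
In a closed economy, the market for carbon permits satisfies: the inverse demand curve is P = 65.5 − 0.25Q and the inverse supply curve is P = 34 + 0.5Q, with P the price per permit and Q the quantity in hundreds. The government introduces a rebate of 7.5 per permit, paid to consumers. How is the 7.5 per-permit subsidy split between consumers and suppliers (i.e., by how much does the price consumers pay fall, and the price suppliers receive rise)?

Consumers gain 2.5 per permit; suppliers gain 5 per permit.

Inverting to Q(P) form: Qd = 262 − 4P; Qs = 2P − 68.
Before the subsidy: set 262 − 4P = 2P − 68 → P* = 55, Q* = 42.
With a per-unit subsidy paid to consumers, each effectively pays P − 7.5, so demand becomes Qd = 262 − 4(P − 7.5).
Solving gives Q = 52 with consumers paying 52.5 and suppliers receiving 60 (the 7.5 wedge).
Gain to consumers: 2.5; to suppliers: 5. (They sum to 7.5.)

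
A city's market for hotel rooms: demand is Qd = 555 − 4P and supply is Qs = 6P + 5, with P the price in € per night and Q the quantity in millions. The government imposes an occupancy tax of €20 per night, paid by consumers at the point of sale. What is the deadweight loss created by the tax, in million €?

Before the tax: set 555 − 4P = 6P + 5 → P* = €55, Q* = 335.
With the tax collected from consumers, demand (in seller-price terms) shifts: Qd = 555 − 4(P + 20).
New equilibrium: consumers pay €67, suppliers receive €47, Q = 287. (Wedge: Pb − Ps = 20.)
Quantity falls by |ΔQ| = |335 − 287| = 48.
DWL = ½ · t · |ΔQ| = ½ · 20 · 48 = €480.

Deadweight loss = €480 million.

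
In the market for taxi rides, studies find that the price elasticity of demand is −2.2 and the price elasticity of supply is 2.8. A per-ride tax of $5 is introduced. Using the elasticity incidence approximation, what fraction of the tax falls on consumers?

Consumers' share ≈ 0.56.

Incidence ratio: consumers' share ≈ εs / (εs + |εd|) = 2.8 / (2.8 + 2.2) = 0.56.
Supply is the more elastic side, so consumers bear the larger share.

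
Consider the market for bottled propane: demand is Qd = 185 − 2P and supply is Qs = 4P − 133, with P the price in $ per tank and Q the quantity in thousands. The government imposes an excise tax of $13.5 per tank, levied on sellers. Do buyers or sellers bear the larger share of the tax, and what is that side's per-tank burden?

Without the tax, 185 − 2P = 4P − 133 gives 6P = 318, so P* = $53 and Q* = 79.
With the tax collected from sellers, supply shifts: Qs = 4(P − 13.5) − 133.
Solving gives Q = 61 with buyers paying $62 and sellers receiving $48.5 (the $13.5 wedge).
Per-tank burden: buyers $9, sellers $4.5.
Buyers take the larger share because demand is less price-elastic here (demand slope 2 vs supply slope 4).
The less price-elastic side of the market bears the larger share of a per-unit tax.

Buyers bear the larger share: $9 per tank.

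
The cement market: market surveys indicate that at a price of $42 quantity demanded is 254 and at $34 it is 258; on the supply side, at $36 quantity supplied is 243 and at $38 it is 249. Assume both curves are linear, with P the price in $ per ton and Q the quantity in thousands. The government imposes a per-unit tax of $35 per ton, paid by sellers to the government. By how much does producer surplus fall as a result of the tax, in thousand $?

Producer surplus falls by $1237.5 thousand.

Demand slope: (258 − 254)/(34 − 42) = -0.5, so Qd = 275 − 0.5P.
Supply slope: (249 − 243)/(38 − 36) = 3, so Qs = 3P + 135.
Before the tax: set 275 − 0.5P = 3P + 135 → P* = $40, Q* = 255.
With the tax collected from sellers, supply shifts: Qs = 3(P − 35) + 135.
New equilibrium: buyers pay $70, sellers receive $35, Q = 240. (Wedge: Pb − Ps = 35.)
ΔPS is the trapezoid between Q = 240 and Q = 255 of height $5: ½ · (255 + 240) · 5 = $1237.5.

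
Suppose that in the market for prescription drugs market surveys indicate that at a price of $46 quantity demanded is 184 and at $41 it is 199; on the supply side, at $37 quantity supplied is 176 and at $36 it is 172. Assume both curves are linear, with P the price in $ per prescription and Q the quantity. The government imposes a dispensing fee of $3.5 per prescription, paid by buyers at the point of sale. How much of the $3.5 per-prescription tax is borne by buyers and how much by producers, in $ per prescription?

Demand slope: (199 − 184)/(41 − 46) = -3, so Qd = 322 − 3P.
Supply slope: (172 − 176)/(36 − 37) = 4, so Qs = 4P + 28.
Without the tax, 322 − 3P = 4P + 28 gives 7P = 294, so P* = $42 and Q* = 196.
With the tax collected from buyers, demand (in seller-price terms) shifts: Qd = 322 − 3(P + 3.5).
New equilibrium: buyers pay $44, producers receive $40.5, Q = 190. (Wedge: Pb − Ps = 3.5.)
Burden on buyers: $2; on producers: $1.5. (They sum to $3.5.)

Buyers bear $2 per prescription; producers bear $1.5 per prescription.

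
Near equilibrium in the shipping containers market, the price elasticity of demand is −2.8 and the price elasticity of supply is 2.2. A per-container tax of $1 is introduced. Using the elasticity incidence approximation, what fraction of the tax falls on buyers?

Buyers' share ≈ 0.44.

Incidence ratio: buyers' share ≈ εs / (εs + |εd|) = 2.2 / (2.2 + 2.8) = 0.44.
Supply is the less elastic side, so buyers bear the smaller share.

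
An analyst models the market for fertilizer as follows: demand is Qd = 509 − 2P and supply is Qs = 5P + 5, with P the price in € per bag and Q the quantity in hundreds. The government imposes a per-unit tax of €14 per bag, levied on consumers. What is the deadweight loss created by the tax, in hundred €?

Before the tax: set 509 − 2P = 5P + 5 → P* = €72, Q* = 365.
With the tax collected from consumers, demand (in seller-price terms) shifts: Qd = 509 − 2(P + 14).
New equilibrium: consumers pay €82, sellers receive €68, Q = 345. (Wedge: Pb − Ps = 14.)
Quantity falls by |ΔQ| = |365 − 345| = 20.
DWL = ½ · t · |ΔQ| = ½ · 14 · 20 = €140.

Deadweight loss = €140 hundred.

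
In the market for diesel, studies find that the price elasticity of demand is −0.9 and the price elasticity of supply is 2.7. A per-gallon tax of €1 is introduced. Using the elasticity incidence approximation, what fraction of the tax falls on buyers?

Buyers' share ≈ 0.75.

Incidence ratio: buyers' share ≈ εs / (εs + |εd|) = 2.7 / (2.7 + 0.9) = 0.75.
Supply is the more elastic side, so buyers bear the larger share.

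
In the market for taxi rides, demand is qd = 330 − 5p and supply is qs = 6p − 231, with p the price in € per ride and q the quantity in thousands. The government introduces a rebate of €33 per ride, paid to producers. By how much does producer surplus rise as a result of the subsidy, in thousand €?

Without the subsidy, 330 − 5p = 6p − 231 gives 11p = 561, so p* = €51 and q* = 75.
With a per-unit subsidy paid to producers, each receives p + 33 per unit sold, so supply becomes qs = 6(p + 33) − 231.
Solving gives q = 165 with consumers paying €33 and producers receiving €66 (the €33 wedge).
ΔPS is the trapezoid between Q = 165 and Q = 75 of height €15: ½ · (75 + 165) · 15 = €1800.

Producer surplus rises by €1800 thousand.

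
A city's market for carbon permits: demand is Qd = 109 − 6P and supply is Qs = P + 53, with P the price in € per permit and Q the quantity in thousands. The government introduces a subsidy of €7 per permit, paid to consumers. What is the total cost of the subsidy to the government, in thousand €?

Government outlay = €469 thousand.

Before the subsidy: set 109 − 6P = P + 53 → P* = €8, Q* = 61.
With a per-unit subsidy paid to consumers, each effectively pays P − 7, so demand becomes Qd = 109 − 6(P − 7).
New equilibrium: consumers pay €7, producers receive €14, Q = 67. (Wedge: Pb − Ps = −7.)
Outlay = t · Q = 7 · 67 = €469.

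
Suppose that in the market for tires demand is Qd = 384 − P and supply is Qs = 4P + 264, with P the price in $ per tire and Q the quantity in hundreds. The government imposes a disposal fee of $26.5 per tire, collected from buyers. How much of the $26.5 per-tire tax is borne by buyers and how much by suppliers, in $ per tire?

Buyers bear $21.2 per tire; suppliers bear $5.3 per tire.

Before the tax: set 384 − P = 4P + 264 → P* = $24, Q* = 360.
With the tax collected from buyers, demand (in seller-price terms) shifts: Qd = 384 − (P + 26.5).
Solving gives Q = 338.8 with buyers paying $45.2 and suppliers receiving $18.7 (the $26.5 wedge).
Burden on buyers: $21.2; on suppliers: $5.3. (They sum to $26.5.)
The less price-elastic side of the market bears the larger share of a per-unit tax.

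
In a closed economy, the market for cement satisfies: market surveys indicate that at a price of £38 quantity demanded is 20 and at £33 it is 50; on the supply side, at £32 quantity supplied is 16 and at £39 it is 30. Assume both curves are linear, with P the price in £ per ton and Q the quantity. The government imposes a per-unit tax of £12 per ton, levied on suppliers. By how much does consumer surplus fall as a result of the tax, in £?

Demand slope: (50 − 20)/(33 − 38) = -6, so Qd = 248 − 6P.
Supply slope: (30 − 16)/(39 − 32) = 2, so Qs = 2P − 48.
Before the tax: set 248 − 6P = 2P − 48 → P* = £37, Q* = 26.
With the tax collected from suppliers, supply shifts: Qs = 2(P − 12) − 48.
New equilibrium: buyers pay £40, suppliers receive £28, Q = 8. (Wedge: Pb − Ps = 12.)
ΔCS is the trapezoid between Q = 8 and Q = 26 of height £3: ½ · (26 + 8) · 3 = £51.

Consumer surplus falls by £51.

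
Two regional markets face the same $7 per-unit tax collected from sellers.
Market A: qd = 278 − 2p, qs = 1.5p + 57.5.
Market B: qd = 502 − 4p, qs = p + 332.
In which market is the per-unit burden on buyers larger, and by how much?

Market A: pre-tax p* = $63, q* = 152; post-tax q = 146; per-unit burden on buyers = $3.
Market B: pre-tax p* = $34, q* = 366; post-tax q = 360.4; per-unit burden on buyers = $1.4.
Difference: $3 vs $1.4 → market A is larger by $1.6.

Market A, by $1.6.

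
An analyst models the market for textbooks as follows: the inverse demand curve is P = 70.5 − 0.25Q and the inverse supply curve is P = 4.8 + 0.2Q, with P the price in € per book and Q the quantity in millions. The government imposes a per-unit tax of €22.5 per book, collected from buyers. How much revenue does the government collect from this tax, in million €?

Rewrite in direct form: Qd = 282 − 4P and Qs = 5P − 24.
Before the tax: set 282 − 4P = 5P − 24 → P* = €34, Q* = 146.
With the tax collected from buyers, demand (in seller-price terms) shifts: Qd = 282 − 4(P + 22.5).
New equilibrium: buyers pay €46.5, sellers receive €24, Q = 96. (Wedge: Pb − Ps = 22.5.)
Revenue = t · Q = 22.5 · 96 = €2160.

Tax revenue = €2160 million.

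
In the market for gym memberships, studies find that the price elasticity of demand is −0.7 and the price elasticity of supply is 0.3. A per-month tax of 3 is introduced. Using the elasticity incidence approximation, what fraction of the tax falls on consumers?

Incidence ratio: consumers' share ≈ εs / (εs + |εd|) = 0.3 / (0.3 + 0.7) = 0.3.
Supply is the less elastic side, so consumers bear the smaller share.

Consumers' share ≈ 0.3.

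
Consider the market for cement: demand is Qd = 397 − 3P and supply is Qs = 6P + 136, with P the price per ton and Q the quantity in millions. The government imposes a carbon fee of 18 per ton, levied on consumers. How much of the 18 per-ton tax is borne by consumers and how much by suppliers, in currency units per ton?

Before the tax: set 397 − 3P = 6P + 136 → P* = 29, Q* = 310.
With the tax collected from consumers, demand (in seller-price terms) shifts: Qd = 397 − 3(P + 18).
New equilibrium: consumers pay 41, suppliers receive 23, Q = 274. (Wedge: Pb − Ps = 18.)
Burden on consumers: 12; on suppliers: 6. (They sum to 18.)

Consumers bear 12 per ton; suppliers bear 6 per ton.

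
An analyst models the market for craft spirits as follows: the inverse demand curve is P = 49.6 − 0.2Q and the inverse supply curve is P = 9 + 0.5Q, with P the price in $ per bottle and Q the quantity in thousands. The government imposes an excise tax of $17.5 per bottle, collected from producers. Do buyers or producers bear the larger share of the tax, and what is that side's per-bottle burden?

Producers bear the larger share: $12.5 per bottle.

Rewrite in direct form: Qd = 248 − 5P and Qs = 2P − 18.
Without the tax, 248 − 5P = 2P − 18 gives 7P = 266, so P* = $38 and Q* = 58.
With the tax collected from producers, supply shifts: Qs = 2(P − 17.5) − 18.
Solving gives Q = 33 with buyers paying $43 and producers receiving $25.5 (the $17.5 wedge).
Per-bottle burden: buyers $5, producers $12.5.
Producers take the larger share because supply is less price-elastic here (demand slope 5 vs supply slope 2).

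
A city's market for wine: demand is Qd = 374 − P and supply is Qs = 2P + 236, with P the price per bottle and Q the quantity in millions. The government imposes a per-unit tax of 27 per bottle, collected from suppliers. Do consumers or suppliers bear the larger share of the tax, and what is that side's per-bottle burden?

Consumers bear the larger share: 18 per bottle.

Before the tax: set 374 − P = 2P + 236 → P* = 46, Q* = 328.
With the tax collected from suppliers, supply shifts: Qs = 2(P − 27) + 236.
Solving gives Q = 310 with consumers paying 64 and suppliers receiving 37 (the 27 wedge).
Per-bottle burden: consumers 18, suppliers 9.
Consumers take the larger share because demand is less price-elastic here (demand slope 1 vs supply slope 2).
The less price-elastic side of the market bears the larger share of a per-unit tax.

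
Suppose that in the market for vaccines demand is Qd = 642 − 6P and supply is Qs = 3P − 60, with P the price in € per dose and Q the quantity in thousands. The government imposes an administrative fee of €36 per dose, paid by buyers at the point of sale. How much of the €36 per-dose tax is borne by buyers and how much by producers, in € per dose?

Before the tax: set 642 − 6P = 3P − 60 → P* = €78, Q* = 174.
With the tax collected from buyers, demand (in seller-price terms) shifts: Qd = 642 − 6(P + 36).
New equilibrium: buyers pay €90, producers receive €54, Q = 102. (Wedge: Pb − Ps = 36.)
Burden on buyers: €12; on producers: €24. (They sum to €36.)

Buyers bear €12 per dose; producers bear €24 per dose.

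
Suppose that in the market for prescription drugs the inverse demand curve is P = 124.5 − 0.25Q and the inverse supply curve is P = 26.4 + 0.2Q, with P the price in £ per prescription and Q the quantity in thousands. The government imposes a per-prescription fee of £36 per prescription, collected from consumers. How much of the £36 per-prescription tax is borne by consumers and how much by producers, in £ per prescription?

Rewrite in direct form: Qd = 498 − 4P and Qs = 5P − 132.
Before the tax: set 498 − 4P = 5P − 132 → P* = £70, Q* = 218.
With the tax collected from consumers, demand (in seller-price terms) shifts: Qd = 498 − 4(P + 36).
New equilibrium: consumers pay £90, producers receive £54, Q = 138. (Wedge: Pb − Ps = 36.)
Burden on consumers: £20; on producers: £16. (They sum to £36.)

Consumers bear £20 per prescription; producers bear £16 per prescription.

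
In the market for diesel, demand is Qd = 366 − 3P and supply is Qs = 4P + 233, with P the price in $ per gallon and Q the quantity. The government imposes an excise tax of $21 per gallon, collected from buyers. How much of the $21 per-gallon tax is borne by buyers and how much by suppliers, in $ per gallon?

Without the tax, 366 − 3P = 4P + 233 gives 7P = 133, so P* = $19 and Q* = 309.
With the tax collected from buyers, demand (in seller-price terms) shifts: Qd = 366 − 3(P + 21).
New equilibrium: buyers pay $31, suppliers receive $10, Q = 273. (Wedge: Pb − Ps = 21.)
Burden on buyers: $12; on suppliers: $9. (They sum to $21.)
The less price-elastic side of the market bears the larger share of a per-unit tax.

Buyers bear $12 per gallon; suppliers bear $9 per gallon.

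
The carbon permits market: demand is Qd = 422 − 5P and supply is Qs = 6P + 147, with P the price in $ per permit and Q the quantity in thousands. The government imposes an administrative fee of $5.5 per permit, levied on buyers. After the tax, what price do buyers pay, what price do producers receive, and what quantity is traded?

Buyers pay $28; producers receive $22.5; quantity = 282.

Before the tax: set 422 − 5P = 6P + 147 → P* = $25, Q* = 297.
With the tax collected from buyers, demand (in seller-price terms) shifts: Qd = 422 − 5(P + 5.5).
Solving gives Q = 282 with buyers paying $28 and producers receiving $22.5 (the $5.5 wedge).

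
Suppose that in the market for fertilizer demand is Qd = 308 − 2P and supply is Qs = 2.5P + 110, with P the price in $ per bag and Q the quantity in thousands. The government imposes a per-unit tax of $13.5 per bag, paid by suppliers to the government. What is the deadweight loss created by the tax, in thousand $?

Without the tax, 308 − 2P = 2.5P + 110 gives 4.5P = 198, so P* = $44 and Q* = 220.
With the tax collected from suppliers, supply shifts: Qs = 2.5(P − 13.5) + 110.
New equilibrium: buyers pay $51.5, suppliers receive $38, Q = 205. (Wedge: Pb − Ps = 13.5.)
Quantity falls by |ΔQ| = |220 − 205| = 15.
DWL = ½ · t · |ΔQ| = ½ · 13.5 · 15 = $101.25.

Deadweight loss = $101.25 thousand.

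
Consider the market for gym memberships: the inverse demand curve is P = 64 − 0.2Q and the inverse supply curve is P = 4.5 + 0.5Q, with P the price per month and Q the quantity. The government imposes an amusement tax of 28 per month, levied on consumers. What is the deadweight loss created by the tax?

Deadweight loss = 560.

Rewrite in direct form: Qd = 320 − 5P and Qs = 2P − 9.
Without the tax, 320 − 5P = 2P − 9 gives 7P = 329, so P* = 47 and Q* = 85.
With the tax collected from consumers, demand (in seller-price terms) shifts: Qd = 320 − 5(P + 28).
New equilibrium: consumers pay 55, suppliers receive 27, Q = 45. (Wedge: Pb − Ps = 28.)
Quantity falls by |ΔQ| = |85 − 45| = 40.
DWL = ½ · t · |ΔQ| = ½ · 28 · 40 = 560.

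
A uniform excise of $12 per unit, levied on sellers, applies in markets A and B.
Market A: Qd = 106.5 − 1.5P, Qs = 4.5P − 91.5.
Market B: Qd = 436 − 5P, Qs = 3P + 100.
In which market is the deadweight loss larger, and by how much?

Market B, by $54.

Market A: pre-tax P* = $33, Q* = 57; post-tax Q = 43.5; deadweight loss = $81.
Market B: pre-tax P* = $42, Q* = 226; post-tax Q = 203.5; deadweight loss = $135.
Difference: $81 vs $135 → market B is larger by $54.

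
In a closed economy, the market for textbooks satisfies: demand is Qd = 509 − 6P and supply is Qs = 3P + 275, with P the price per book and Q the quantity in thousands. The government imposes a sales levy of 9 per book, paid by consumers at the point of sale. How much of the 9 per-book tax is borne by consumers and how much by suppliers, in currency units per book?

Consumers bear 3 per book; suppliers bear 6 per book.

Without the tax, 509 − 6P = 3P + 275 gives 9P = 234, so P* = 26 and Q* = 353.
With the tax collected from consumers, demand (in seller-price terms) shifts: Qd = 509 − 6(P + 9).
Solving gives Q = 335 with consumers paying 29 and suppliers receiving 20 (the 9 wedge).
Burden on consumers: 3; on suppliers: 6. (They sum to 9.)
The less price-elastic side of the market bears the larger share of a per-unit tax.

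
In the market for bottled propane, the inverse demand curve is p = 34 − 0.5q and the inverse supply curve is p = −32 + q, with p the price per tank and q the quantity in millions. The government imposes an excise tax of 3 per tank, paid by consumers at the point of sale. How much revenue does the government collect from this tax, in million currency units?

Tax revenue = 126 million.

Rewrite in direct form: qd = 68 − 2p and qs = p + 32.
Without the tax, 68 − 2p = p + 32 gives 3p = 36, so p* = 12 and q* = 44.
With the tax collected from consumers, demand (in seller-price terms) shifts: qd = 68 − 2(p + 3).
Solving gives q = 42 with consumers paying 13 and sellers receiving 10 (the 3 wedge).
Revenue = t · Q = 3 · 42 = 126.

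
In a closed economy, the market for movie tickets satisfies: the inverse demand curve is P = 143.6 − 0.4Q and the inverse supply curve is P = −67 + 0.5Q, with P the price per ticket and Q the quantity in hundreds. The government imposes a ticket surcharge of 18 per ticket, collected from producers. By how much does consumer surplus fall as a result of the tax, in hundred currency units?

Rewrite in direct form: Qd = 359 − 2.5P and Qs = 2P + 134.
Before the tax: set 359 − 2.5P = 2P + 134 → P* = 50, Q* = 234.
With the tax collected from producers, supply shifts: Qs = 2(P − 18) + 134.
Solving gives Q = 214 with buyers paying 58 and producers receiving 40 (the 18 wedge).
ΔCS is the trapezoid between Q = 214 and Q = 234 of height 8: ½ · (234 + 214) · 8 = 1792.

Consumer surplus falls by 1792 hundred.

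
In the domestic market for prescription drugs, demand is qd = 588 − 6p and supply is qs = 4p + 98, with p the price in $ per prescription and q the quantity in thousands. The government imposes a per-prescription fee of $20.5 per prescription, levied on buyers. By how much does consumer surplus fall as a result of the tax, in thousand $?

Without the tax, 588 − 6p = 4p + 98 gives 10p = 490, so p* = $49 and q* = 294.
With the tax collected from buyers, demand (in seller-price terms) shifts: qd = 588 − 6(p + 20.5).
New equilibrium: buyers pay $57.2, sellers receive $36.7, q = 244.8. (Wedge: pb − ps = 20.5.)
ΔCS is the trapezoid between Q = 244.8 and Q = 294 of height $8.2: ½ · (294 + 244.8) · 8.2 = $2209.08.

Consumer surplus falls by $2209.08 thousand.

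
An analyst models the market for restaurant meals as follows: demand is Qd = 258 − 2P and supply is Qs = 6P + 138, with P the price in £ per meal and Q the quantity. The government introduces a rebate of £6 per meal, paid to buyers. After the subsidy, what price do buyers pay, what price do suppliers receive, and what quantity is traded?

Without the subsidy, 258 − 2P = 6P + 138 gives 8P = 120, so P* = £15 and Q* = 228.
With a per-unit subsidy paid to buyers, each effectively pays P − 6, so demand becomes Qd = 258 − 2(P − 6).
New equilibrium: buyers pay £10.5, suppliers receive £16.5, Q = 237. (Wedge: Pb − Ps = −6.)

Buyers pay £10.5; suppliers receive £16.5; quantity = 237.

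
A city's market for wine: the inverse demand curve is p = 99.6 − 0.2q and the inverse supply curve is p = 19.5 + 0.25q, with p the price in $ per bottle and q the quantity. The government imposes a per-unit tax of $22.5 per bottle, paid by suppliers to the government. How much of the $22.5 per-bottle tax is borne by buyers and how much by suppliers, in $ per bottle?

Buyers bear $10 per bottle; suppliers bear $12.5 per bottle.

Rewrite in direct form: qd = 498 − 5p and qs = 4p − 78.
Without the tax, 498 − 5p = 4p − 78 gives 9p = 576, so p* = $64 and q* = 178.
With the tax collected from suppliers, supply shifts: qs = 4(p − 22.5) − 78.
New equilibrium: buyers pay $74, suppliers receive $51.5, q = 128. (Wedge: pb − ps = 22.5.)
Burden on buyers: $10; on suppliers: $12.5. (They sum to $22.5.)
The less price-elastic side of the market bears the larger share of a per-unit tax.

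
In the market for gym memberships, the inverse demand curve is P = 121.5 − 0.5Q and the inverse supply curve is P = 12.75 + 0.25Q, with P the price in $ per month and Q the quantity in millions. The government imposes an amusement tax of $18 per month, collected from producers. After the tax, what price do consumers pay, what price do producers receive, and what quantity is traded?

Consumers pay $61; producers receive $43; quantity = 121.

Rewrite in direct form: Qd = 243 − 2P and Qs = 4P − 51.
Before the tax: set 243 − 2P = 4P − 51 → P* = $49, Q* = 145.
With the tax collected from producers, supply shifts: Qs = 4(P − 18) − 51.
Solving gives Q = 121 with consumers paying $61 and producers receiving $43 (the $18 wedge).
The less price-elastic side of the market bears the larger share of a per-unit tax.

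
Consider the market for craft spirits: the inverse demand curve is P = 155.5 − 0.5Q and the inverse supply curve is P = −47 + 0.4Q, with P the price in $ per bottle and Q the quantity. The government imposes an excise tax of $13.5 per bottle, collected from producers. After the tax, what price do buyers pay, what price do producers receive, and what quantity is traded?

Buyers pay $50.5; producers receive $37; quantity = 210.

Rewrite in direct form: Qd = 311 − 2P and Qs = 2.5P + 117.5.
Without the tax, 311 − 2P = 2.5P + 117.5 gives 4.5P = 193.5, so P* = $43 and Q* = 225.
With the tax collected from producers, supply shifts: Qs = 2.5(P − 13.5) + 117.5.
New equilibrium: buyers pay $50.5, producers receive $37, Q = 210. (Wedge: Pb − Ps = 13.5.)
The less price-elastic side of the market bears the larger share of a per-unit tax.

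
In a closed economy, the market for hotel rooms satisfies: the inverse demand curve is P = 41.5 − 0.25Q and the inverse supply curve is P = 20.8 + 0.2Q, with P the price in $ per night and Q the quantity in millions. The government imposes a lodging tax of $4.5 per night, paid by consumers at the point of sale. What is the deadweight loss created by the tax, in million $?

Deadweight loss = $22.5 million.

Rewrite in direct form: Qd = 166 − 4P and Qs = 5P − 104.
Before the tax: set 166 − 4P = 5P − 104 → P* = $30, Q* = 46.
With the tax collected from consumers, demand (in seller-price terms) shifts: Qd = 166 − 4(P + 4.5).
Solving gives Q = 36 with consumers paying $32.5 and suppliers receiving $28 (the $4.5 wedge).
Quantity falls by |ΔQ| = |46 − 36| = 10.
DWL = ½ · t · |ΔQ| = ½ · 4.5 · 10 = $22.5.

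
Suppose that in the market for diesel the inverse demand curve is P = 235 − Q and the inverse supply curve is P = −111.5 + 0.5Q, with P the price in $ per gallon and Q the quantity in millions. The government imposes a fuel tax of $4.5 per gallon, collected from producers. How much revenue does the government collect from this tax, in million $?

Tax revenue = $1026 million.

Rewrite in direct form: Qd = 235 − P and Qs = 2P + 223.
Before the tax: set 235 − P = 2P + 223 → P* = $4, Q* = 231.
With the tax collected from producers, supply shifts: Qs = 2(P − 4.5) + 223.
New equilibrium: consumers pay $7, producers receive $2.5, Q = 228. (Wedge: Pb − Ps = 4.5.)
Revenue = t · Q = 4.5 · 228 = $1026.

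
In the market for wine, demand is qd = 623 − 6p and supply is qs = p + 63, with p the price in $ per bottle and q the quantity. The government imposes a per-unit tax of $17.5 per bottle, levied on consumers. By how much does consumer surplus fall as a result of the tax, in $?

Before the tax: set 623 − 6p = p + 63 → p* = $80, q* = 143.
With the tax collected from consumers, demand (in seller-price terms) shifts: qd = 623 − 6(p + 17.5).
New equilibrium: consumers pay $82.5, sellers receive $65, q = 128. (Wedge: pb − ps = 17.5.)
ΔCS is the trapezoid between Q = 128 and Q = 143 of height $2.5: ½ · (143 + 128) · 2.5 = $338.75.

Consumer surplus falls by $338.75.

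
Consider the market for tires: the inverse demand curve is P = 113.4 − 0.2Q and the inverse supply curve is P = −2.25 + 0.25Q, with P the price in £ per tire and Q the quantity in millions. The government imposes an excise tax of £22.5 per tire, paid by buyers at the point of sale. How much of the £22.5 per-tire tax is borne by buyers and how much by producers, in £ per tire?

Rewrite in direct form: Qd = 567 − 5P and Qs = 4P + 9.
Without the tax, 567 − 5P = 4P + 9 gives 9P = 558, so P* = £62 and Q* = 257.
With the tax collected from buyers, demand (in seller-price terms) shifts: Qd = 567 − 5(P + 22.5).
New equilibrium: buyers pay £72, producers receive £49.5, Q = 207. (Wedge: Pb − Ps = 22.5.)
Burden on buyers: £10; on producers: £12.5. (They sum to £22.5.)
The less price-elastic side of the market bears the larger share of a per-unit tax.

Buyers bear £10 per tire; producers bear £12.5 per tire.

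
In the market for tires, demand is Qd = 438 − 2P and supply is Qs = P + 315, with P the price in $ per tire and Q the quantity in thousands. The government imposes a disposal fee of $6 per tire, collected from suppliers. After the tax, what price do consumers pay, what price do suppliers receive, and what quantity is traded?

Consumers pay $43; suppliers receive $37; quantity = 352.

Before the tax: set 438 − 2P = P + 315 → P* = $41, Q* = 356.
With the tax collected from suppliers, supply shifts: Qs = (P − 6) + 315.
Solving gives Q = 352 with consumers paying $43 and suppliers receiving $37 (the $6 wedge).
The less price-elastic side of the market bears the larger share of a per-unit tax.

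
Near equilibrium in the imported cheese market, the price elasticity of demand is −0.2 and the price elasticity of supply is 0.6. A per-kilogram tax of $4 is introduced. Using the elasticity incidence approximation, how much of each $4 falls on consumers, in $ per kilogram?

Consumers bear ≈ $3 per kilogram.

Incidence ratio: consumers' share ≈ εs / (εs + |εd|) = 0.6 / (0.6 + 0.2) = 0.75.
So consumers bear ≈ 0.75 × $4 = $3; producers bear $1.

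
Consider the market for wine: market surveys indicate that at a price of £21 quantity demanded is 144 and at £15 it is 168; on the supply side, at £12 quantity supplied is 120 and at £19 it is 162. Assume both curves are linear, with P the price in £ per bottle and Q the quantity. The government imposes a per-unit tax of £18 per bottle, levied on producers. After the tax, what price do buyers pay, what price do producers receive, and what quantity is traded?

Buyers pay £28.8; producers receive £10.8; quantity = 112.8.

Demand slope: (168 − 144)/(15 − 21) = -4, so Qd = 228 − 4P.
Supply slope: (162 − 120)/(19 − 12) = 6, so Qs = 6P + 48.
Without the tax, 228 − 4P = 6P + 48 gives 10P = 180, so P* = £18 and Q* = 156.
With the tax collected from producers, supply shifts: Qs = 6(P − 18) + 48.
New equilibrium: buyers pay £28.8, producers receive £10.8, Q = 112.8. (Wedge: Pb − Ps = 18.)
The less price-elastic side of the market bears the larger share of a per-unit tax.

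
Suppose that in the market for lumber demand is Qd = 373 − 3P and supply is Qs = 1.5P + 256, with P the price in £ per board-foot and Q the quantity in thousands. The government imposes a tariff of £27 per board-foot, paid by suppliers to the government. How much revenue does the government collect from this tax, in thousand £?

Without the tax, 373 − 3P = 1.5P + 256 gives 4.5P = 117, so P* = £26 and Q* = 295.
With the tax collected from suppliers, supply shifts: Qs = 1.5(P − 27) + 256.
Solving gives Q = 268 with buyers paying £35 and suppliers receiving £8 (the £27 wedge).
Revenue = t · Q = 27 · 268 = £7236.

Tax revenue = £7236 thousand.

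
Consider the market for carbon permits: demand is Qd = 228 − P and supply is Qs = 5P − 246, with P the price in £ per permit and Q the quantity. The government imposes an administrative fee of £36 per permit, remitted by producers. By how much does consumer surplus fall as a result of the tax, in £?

Consumer surplus falls by £4020.

Before the tax: set 228 − P = 5P − 246 → P* = £79, Q* = 149.
With the tax collected from producers, supply shifts: Qs = 5(P − 36) − 246.
Solving gives Q = 119 with consumers paying £109 and producers receiving £73 (the £36 wedge).
ΔCS is the trapezoid between Q = 119 and Q = 149 of height £30: ½ · (149 + 119) · 30 = £4020.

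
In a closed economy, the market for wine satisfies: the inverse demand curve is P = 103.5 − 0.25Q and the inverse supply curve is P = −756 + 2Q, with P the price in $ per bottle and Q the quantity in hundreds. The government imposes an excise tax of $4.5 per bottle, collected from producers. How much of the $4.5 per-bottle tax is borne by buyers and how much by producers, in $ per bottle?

Buyers bear $0.5 per bottle; producers bear $4 per bottle.

Rewrite in direct form: Qd = 414 − 4P and Qs = 0.5P + 378.
Before the tax: set 414 − 4P = 0.5P + 378 → P* = $8, Q* = 382.
With the tax collected from producers, supply shifts: Qs = 0.5(P − 4.5) + 378.
New equilibrium: buyers pay $8.5, producers receive $4, Q = 380. (Wedge: Pb − Ps = 4.5.)
Burden on buyers: $0.5; on producers: $4. (They sum to $4.5.)
The less price-elastic side of the market bears the larger share of a per-unit tax.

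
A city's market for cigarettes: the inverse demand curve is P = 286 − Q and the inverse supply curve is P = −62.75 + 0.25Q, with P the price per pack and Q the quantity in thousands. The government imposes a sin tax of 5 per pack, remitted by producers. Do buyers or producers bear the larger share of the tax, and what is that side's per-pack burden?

Buyers bear the larger share: 4 per pack.

Inverting to Q(P) form: Qd = 286 − P; Qs = 4P + 251.
Without the tax, 286 − P = 4P + 251 gives 5P = 35, so P* = 7 and Q* = 279.
With the tax collected from producers, supply shifts: Qs = 4(P − 5) + 251.
Solving gives Q = 275 with buyers paying 11 and producers receiving 6 (the 5 wedge).
Per-pack burden: buyers 4, producers 1.
Buyers take the larger share because demand is less price-elastic here (demand slope 1 vs supply slope 4).
The less price-elastic side of the market bears the larger share of a per-unit tax.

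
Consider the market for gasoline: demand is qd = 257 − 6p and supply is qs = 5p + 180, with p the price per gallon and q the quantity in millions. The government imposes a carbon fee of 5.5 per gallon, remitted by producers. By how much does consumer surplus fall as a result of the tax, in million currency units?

Without the tax, 257 − 6p = 5p + 180 gives 11p = 77, so p* = 7 and q* = 215.
With the tax collected from producers, supply shifts: qs = 5(p − 5.5) + 180.
New equilibrium: consumers pay 9.5, producers receive 4, q = 200. (Wedge: pb − ps = 5.5.)
ΔCS is the trapezoid between Q = 200 and Q = 215 of height 2.5: ½ · (215 + 200) · 2.5 = 518.75.

Consumer surplus falls by 518.75 million.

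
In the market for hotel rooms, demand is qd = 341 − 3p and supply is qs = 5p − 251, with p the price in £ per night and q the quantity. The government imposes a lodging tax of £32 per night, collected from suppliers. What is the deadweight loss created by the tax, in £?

Without the tax, 341 − 3p = 5p − 251 gives 8p = 592, so p* = £74 and q* = 119.
With the tax collected from suppliers, supply shifts: qs = 5(p − 32) − 251.
Solving gives q = 59 with buyers paying £94 and suppliers receiving £62 (the £32 wedge).
Quantity falls by |ΔQ| = |119 − 59| = 60.
DWL = ½ · t · |ΔQ| = ½ · 32 · 60 = £960.

Deadweight loss = £960.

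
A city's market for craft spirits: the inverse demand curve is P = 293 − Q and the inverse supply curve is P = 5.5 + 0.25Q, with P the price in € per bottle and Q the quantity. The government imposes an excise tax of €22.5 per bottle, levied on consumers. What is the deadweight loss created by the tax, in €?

Rewrite in direct form: Qd = 293 − P and Qs = 4P − 22.
Without the tax, 293 − P = 4P − 22 gives 5P = 315, so P* = €63 and Q* = 230.
With the tax collected from consumers, demand (in seller-price terms) shifts: Qd = 293 − (P + 22.5).
Solving gives Q = 212 with consumers paying €81 and sellers receiving €58.5 (the €22.5 wedge).
Quantity falls by |ΔQ| = |230 − 212| = 18.
DWL = ½ · t · |ΔQ| = ½ · 22.5 · 18 = €202.5.

Deadweight loss = €202.5.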